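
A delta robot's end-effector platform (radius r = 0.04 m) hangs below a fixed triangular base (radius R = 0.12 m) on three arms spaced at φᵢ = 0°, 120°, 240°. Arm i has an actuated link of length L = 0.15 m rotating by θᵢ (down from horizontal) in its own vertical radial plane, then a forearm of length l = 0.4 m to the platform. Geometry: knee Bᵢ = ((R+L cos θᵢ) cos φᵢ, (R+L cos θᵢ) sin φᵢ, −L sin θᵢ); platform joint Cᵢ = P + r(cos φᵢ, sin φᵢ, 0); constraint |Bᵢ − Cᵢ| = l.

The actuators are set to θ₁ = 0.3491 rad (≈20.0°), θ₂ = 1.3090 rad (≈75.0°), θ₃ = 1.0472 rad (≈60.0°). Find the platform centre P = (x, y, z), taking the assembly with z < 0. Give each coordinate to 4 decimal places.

(0.1578, -0.0522, -0.4428)

S1 = (0.2210·cos0.0°, 0.2210·sin0.0°, -0.0513) = (0.2210, 0.0000, -0.0513)
φ2=120.0°: virtual centre (-0.0594, 0.1029, -0.1449), radius l
arm 3 at φ=240.0°: ρ3 = 0.1550;  S3 = (-0.0775, -0.1342, -0.1299)
eliminate P² terms by subtracting sphere 1 from 2 and 3
plane₁₂: -0.5607x+0.2058y+-0.1872z = -0.0163
det = 0.2734;  x = 0.0240+-0.3021z,  y = -0.0140+0.0862z
quadratic in z: (1.0987)z²+(0.2192)z+(-0.1184)=0, √Δ=0.7539 → z ∈ {-0.4428, 0.2433}; z = -0.4428 (taking z<0)
x = 0.1578, y = -0.0522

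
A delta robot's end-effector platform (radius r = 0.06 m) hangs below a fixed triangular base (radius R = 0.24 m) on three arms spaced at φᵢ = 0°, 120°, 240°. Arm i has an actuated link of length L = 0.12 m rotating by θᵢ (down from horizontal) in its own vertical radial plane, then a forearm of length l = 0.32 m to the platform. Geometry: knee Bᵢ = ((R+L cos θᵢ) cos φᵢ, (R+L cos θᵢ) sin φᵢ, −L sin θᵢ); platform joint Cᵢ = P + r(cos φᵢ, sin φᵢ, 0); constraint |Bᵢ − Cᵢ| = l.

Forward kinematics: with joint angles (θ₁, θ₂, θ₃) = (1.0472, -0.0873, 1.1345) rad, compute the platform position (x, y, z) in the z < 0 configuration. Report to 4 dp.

φ1=0.0°: virtual centre (0.2400, 0.0000, -0.1039), radius l
φ2=120.0°: virtual centre (-0.1498, 0.2594, 0.0105), radius l
φ3=240.0°: virtual centre (-0.1154, -0.1998, -0.1088), radius l
subtract pairs → two planes through P
linear system: -0.7795x+0.5188y = 0.0214−0.2288z; -0.7107x+-0.3996y = -0.0033−-0.0097z
Cramer: x(z) = -0.0100+0.1270z;  y(z) = 0.0262-0.2501z
quadratic in z: (1.0787)z²+(0.1312)z+(-0.0284)=0, √Δ=0.3738 → z ∈ {-0.2341, 0.1124}; z = -0.2341 (taking z<0)
x = -0.0398, y = 0.0848

(-0.0398, 0.0848, -0.2341)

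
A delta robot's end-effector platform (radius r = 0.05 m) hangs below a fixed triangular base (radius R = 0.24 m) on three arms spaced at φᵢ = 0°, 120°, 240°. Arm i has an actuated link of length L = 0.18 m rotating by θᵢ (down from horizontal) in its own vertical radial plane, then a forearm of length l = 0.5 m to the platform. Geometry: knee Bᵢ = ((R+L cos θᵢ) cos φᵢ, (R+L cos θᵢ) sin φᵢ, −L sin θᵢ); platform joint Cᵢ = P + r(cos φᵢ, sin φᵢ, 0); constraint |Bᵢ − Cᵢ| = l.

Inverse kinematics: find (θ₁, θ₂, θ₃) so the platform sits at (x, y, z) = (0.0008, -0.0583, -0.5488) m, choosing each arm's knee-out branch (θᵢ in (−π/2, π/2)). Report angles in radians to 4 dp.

arm 1 (φ=0.0°): x'=0.0008, y'=-0.0583
  A cos θ + B sin θ = C:  0.1892·cos θ + -0.5488·sin θ = -0.3410
  θ1 = atan2(B,A) + arccos(C/0.5805) = 0.9600
rotate P by −φ2: (-0.0509, 0.0285, -0.5488)
  A=0.2409, B=-0.5488, C=(l²−L²−A²−y'²−z²)/(2L)=-0.3956
  γ=atan2(-0.5488,0.2409)=-1.1572;  ψ=arccos(-0.6601)=2.2917;  θ2=γ+ψ≈1.1345
rotate P by −φ3: (0.0501, 0.0298, -0.5488)
  A=0.1399, B=-0.5488, C=(l²−L²−A²−y'²−z²)/(2L)=-0.2890
  √(A²+B²)=0.5664;  θ3 = -1.3212+2.1063 ≈ 0.7852

θ₁ = 0.9600, θ₂ = 1.1345, θ₃ = 0.7852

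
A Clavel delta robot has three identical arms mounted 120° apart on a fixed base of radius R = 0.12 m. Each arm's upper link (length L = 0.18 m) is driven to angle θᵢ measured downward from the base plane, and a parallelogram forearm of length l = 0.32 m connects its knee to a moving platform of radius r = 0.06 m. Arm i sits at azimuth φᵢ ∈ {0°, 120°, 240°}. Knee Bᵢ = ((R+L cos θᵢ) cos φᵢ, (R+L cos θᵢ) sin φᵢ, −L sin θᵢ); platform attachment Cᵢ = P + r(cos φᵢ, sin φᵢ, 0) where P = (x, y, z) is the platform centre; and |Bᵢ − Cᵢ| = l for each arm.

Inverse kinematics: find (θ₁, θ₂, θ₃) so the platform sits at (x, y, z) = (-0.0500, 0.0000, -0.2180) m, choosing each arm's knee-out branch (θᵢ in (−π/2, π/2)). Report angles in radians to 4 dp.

θ₁ = 0.3490, θ₂ = -0.0871, θ₃ = -0.0871

φ1=0.0° → target in arm frame (-0.0500, 0.0000)
  e−x'=0.1100;  (l²−L²−(e−x')²−y'²−z²)/2L = 0.0288
  √(A²+B²)=0.2442;  θ1 = -1.1035+1.4525 ≈ 0.3490
arm 2 (φ=120.0°): x'=0.0250, y'=0.0433
  A cos θ + B sin θ = C:  0.0350·cos θ + -0.2180·sin θ = 0.0538
  √(A²+B²)=0.2208;  θ2 = -1.4116+1.3245 ≈ -0.0871
rotate P by −φ3: (0.0250, -0.0433, -0.2180)
  A=0.0350, B=-0.2180, C=(l²−L²−A²−y'²−z²)/(2L)=0.0538
  √(A²+B²)=0.2208;  θ3 = -1.4116+1.3245 ≈ -0.0871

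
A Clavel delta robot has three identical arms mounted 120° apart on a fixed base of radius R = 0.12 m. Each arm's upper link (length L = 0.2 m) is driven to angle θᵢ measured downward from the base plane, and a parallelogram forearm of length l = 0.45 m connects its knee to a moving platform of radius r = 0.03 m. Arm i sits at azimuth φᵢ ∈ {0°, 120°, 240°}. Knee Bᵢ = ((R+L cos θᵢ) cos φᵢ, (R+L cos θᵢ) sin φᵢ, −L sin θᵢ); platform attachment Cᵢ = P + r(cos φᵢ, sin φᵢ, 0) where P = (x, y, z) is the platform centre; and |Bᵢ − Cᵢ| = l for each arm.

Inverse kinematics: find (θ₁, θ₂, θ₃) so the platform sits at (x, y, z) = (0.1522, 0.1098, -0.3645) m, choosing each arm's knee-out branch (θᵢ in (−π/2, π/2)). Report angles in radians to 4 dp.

θ₁ = -0.2619, θ₂ = 0.2616, θ₃ = 0.8724

rotate P by −φ1: (0.1522, 0.1098, -0.3645)
  A=-0.0622, B=-0.3645, C=(l²−L²−A²−y'²−z²)/(2L)=0.0343
  √(A²+B²)=0.3698;  θ1 = -1.7398+1.4779 ≈ -0.2619
rotate P by −φ2: (0.0190, -0.1867, -0.3645)
  e−x'=0.0710;  (l²−L²−(e−x')²−y'²−z²)/2L = -0.0257
  γ=atan2(-0.3645,0.0710)=-1.3784;  ψ=arccos(-0.0691)=1.6399;  θ2=γ+ψ≈0.2616
arm 3 (φ=240.0°): x'=-0.1712, y'=0.0769
  A=0.2612, B=-0.3645, C=(l²−L²−A²−y'²−z²)/(2L)=-0.1112
  θ3 = atan2(B,A) + arccos(C/0.4484) = 0.8724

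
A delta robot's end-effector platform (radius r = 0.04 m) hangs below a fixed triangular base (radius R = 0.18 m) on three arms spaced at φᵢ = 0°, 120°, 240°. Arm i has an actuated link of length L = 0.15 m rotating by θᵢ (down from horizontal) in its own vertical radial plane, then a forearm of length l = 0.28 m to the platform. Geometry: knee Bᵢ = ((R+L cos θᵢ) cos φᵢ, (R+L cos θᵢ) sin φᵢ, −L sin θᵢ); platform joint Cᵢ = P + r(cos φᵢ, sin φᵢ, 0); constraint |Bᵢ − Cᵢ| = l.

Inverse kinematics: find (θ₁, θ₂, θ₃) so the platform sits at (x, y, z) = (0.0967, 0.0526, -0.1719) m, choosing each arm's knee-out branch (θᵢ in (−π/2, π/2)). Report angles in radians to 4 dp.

θ₁ = -0.1737, θ₂ = 0.7851, θ₃ = 1.3091

rotate P by −φ1: (0.0967, 0.0526, -0.1719)
  A=0.0433, B=-0.1719, C=(l²−L²−A²−y'²−z²)/(2L)=0.0724
  √(A²+B²)=0.1773;  θ1 = -1.3240+1.1503 ≈ -0.1737
φ2=120.0° → target in arm frame (-0.0028, -0.1100)
  A cos θ + B sin θ = C:  0.1428·cos θ + -0.1719·sin θ = -0.0205
  θ2 = atan2(B,A) + arccos(C/0.2235) = 0.7851
φ3=240.0° → target in arm frame (-0.0939, 0.0574)
  e−x'=0.2339;  (l²−L²−(e−x')²−y'²−z²)/2L = -0.1055
  θ3 = atan2(B,A) + arccos(C/0.2903) = 1.3091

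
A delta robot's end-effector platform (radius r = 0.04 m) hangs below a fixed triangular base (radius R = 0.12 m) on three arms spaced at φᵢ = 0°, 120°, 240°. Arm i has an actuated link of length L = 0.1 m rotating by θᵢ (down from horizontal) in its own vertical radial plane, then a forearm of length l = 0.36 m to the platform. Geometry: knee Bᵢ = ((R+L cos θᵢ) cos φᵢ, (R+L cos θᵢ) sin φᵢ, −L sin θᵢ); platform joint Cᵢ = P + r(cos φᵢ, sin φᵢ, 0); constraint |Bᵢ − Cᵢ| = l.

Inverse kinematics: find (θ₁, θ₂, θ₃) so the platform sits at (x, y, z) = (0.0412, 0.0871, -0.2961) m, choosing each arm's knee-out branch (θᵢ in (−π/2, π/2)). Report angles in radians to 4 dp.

θ₁ = -0.2620, θ₂ = -0.3496, θ₃ = 0.5236

arm 1 (φ=0.0°): x'=0.0412, y'=0.0871
  e−x'=0.0388;  (l²−L²−(e−x')²−y'²−z²)/2L = 0.1142
  √(A²+B²)=0.2986;  θ1 = -1.4405+1.1785 ≈ -0.2620
φ2=120.0° → target in arm frame (0.0548, -0.0792)
  e−x'=0.0252;  (l²−L²−(e−x')²−y'²−z²)/2L = 0.1251
  √(A²+B²)=0.2972;  θ2 = -1.4860+1.1364 ≈ -0.3496
rotate P by −φ3: (-0.0960, -0.0079, -0.2961)
  A cos θ + B sin θ = C:  0.1760·cos θ + -0.2961·sin θ = 0.0044
  √(A²+B²)=0.3445;  θ3 = -1.0344+1.5581 ≈ 0.5236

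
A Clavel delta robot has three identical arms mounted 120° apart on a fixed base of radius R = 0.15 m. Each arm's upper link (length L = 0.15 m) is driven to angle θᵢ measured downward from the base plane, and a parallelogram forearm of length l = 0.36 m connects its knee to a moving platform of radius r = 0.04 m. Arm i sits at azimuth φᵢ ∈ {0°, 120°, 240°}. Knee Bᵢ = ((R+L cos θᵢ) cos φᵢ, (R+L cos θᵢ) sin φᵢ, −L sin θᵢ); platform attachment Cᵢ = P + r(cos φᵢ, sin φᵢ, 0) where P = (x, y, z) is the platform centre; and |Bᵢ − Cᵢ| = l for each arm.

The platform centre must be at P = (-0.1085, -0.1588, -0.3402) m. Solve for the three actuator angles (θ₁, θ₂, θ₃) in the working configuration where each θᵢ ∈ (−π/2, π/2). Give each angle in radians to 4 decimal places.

θ₁ = 1.3088, θ₂ = 1.2214, θ₃ = -0.0874

φ1=0.0° → target in arm frame (-0.1085, -0.1588)
  A=0.2185, B=-0.3402, C=(l²−L²−A²−y'²−z²)/(2L)=-0.2720
  γ=atan2(-0.3402,0.2185)=-0.9999;  ψ=arccos(-0.6727)=2.3086;  θ1=γ+ψ≈1.3088
rotate P by −φ2: (-0.0833, 0.1734, -0.3402)
  e−x'=0.1933;  (l²−L²−(e−x')²−y'²−z²)/2L = -0.2535
  √(A²+B²)=0.3913;  θ2 = -1.0541+2.2756 ≈ 1.2214
rotate P by −φ3: (0.1918, -0.0146, -0.3402)
  A cos θ + B sin θ = C:  -0.0818·cos θ + -0.3402·sin θ = -0.0518
  γ=atan2(-0.3402,-0.0818)=-1.8067;  ψ=arccos(-0.1480)=1.7193;  θ3=γ+ψ≈-0.0874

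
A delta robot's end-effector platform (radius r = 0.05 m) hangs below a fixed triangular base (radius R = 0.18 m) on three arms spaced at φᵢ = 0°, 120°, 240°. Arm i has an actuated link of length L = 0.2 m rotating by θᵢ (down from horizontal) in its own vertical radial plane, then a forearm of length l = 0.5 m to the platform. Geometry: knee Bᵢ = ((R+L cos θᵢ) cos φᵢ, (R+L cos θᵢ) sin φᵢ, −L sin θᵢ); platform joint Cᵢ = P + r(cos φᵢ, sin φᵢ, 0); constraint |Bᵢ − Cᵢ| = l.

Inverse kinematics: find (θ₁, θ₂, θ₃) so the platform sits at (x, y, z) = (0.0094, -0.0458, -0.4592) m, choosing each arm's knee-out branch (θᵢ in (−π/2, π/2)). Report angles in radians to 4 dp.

θ₁ = 0.3491, θ₂ = 0.5238, θ₃ = 0.2620

rotate P by −φ1: (0.0094, -0.0458, -0.4592)
  e−x'=0.1206;  (l²−L²−(e−x')²−y'²−z²)/2L = -0.0438
  γ=atan2(-0.4592,0.1206)=-1.3140;  ψ=arccos(-0.0922)=1.6631;  θ1=γ+ψ≈0.3491
arm 2 (φ=120.0°): x'=-0.0444, y'=0.0148
  e−x'=0.1744;  (l²−L²−(e−x')²−y'²−z²)/2L = -0.0787
  θ2 = atan2(B,A) + arccos(C/0.4912) = 0.5238
arm 3 (φ=240.0°): x'=0.0350, y'=0.0310
  e−x'=0.0950;  (l²−L²−(e−x')²−y'²−z²)/2L = -0.0272
  γ=atan2(-0.4592,0.0950)=-1.3667;  ψ=arccos(-0.0579)=1.6287;  θ3=γ+ψ≈0.2620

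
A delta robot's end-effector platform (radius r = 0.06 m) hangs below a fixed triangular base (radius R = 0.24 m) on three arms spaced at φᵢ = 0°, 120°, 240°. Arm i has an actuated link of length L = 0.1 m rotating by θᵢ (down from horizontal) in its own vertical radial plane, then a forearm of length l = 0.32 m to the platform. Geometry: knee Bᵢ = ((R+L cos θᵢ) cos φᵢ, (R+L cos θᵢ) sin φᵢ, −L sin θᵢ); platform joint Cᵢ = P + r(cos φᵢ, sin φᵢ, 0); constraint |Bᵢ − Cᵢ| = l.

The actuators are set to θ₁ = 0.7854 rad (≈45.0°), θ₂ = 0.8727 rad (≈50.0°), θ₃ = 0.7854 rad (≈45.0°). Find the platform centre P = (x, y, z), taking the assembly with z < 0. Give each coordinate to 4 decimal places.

centre 1 = (0.2507·cos0.0°, 0.2507·sin0.0°, -0.0707) = (0.2507, 0.0000, -0.0707)
φ2=120.0°: virtual centre (-0.1221, 0.2115, -0.0766), radius l
centre 3 = (0.2507·cos240.0°, 0.2507·sin240.0°, -0.0707) = (-0.1254, -0.2171, -0.0707)
subtract pairs → two planes through P
linear system: -0.7457x+0.4231y = -0.0023−-0.0118z; -0.7521x+-0.4342y = 0.0000−0.0000z
Cramer: x(z) = 0.0016-0.0080z;  y(z) = -0.0027+0.0138z
into |P−centre ₁|² = l²: 1.0003z² + 0.1453z + -0.0353 = 0;  Δ = 0.1624;  z = -0.2741 or 0.1288 → z<0 root = -0.2741
x = 0.0038, y = -0.0065

(0.0038, -0.0065, -0.2741)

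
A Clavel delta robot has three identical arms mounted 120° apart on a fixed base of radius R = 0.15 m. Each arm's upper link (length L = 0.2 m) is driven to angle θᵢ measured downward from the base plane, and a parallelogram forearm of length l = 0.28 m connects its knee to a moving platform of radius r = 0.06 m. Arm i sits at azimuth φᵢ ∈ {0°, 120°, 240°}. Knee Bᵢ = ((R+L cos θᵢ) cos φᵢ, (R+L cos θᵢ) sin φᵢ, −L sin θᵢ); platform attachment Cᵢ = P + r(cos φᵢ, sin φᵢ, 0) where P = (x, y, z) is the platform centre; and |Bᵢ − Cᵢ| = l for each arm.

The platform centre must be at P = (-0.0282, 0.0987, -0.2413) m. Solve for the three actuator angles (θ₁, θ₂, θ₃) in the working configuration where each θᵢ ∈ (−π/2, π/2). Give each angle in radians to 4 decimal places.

θ₁ = 0.8726, θ₂ = 0.1746, θ₃ = 1.0472

arm 1 (φ=0.0°): x'=-0.0282, y'=0.0987
  e−x'=0.1182;  (l²−L²−(e−x')²−y'²−z²)/2L = -0.1088
  √(A²+B²)=0.2687;  θ1 = -1.1153+1.9879 ≈ 0.8726
rotate P by −φ2: (0.0996, -0.0249, -0.2413)
  A=-0.0096, B=-0.2413, C=(l²−L²−A²−y'²−z²)/(2L)=-0.0513
  √(A²+B²)=0.2415;  θ2 = -1.6105+1.7851 ≈ 0.1746
arm 3 (φ=240.0°): x'=-0.0714, y'=-0.0738
  A cos θ + B sin θ = C:  0.1614·cos θ + -0.2413·sin θ = -0.1283
  γ=atan2(-0.2413,0.1614)=-0.9813;  ψ=arccos(-0.4419)=2.0285;  θ3=γ+ψ≈1.0472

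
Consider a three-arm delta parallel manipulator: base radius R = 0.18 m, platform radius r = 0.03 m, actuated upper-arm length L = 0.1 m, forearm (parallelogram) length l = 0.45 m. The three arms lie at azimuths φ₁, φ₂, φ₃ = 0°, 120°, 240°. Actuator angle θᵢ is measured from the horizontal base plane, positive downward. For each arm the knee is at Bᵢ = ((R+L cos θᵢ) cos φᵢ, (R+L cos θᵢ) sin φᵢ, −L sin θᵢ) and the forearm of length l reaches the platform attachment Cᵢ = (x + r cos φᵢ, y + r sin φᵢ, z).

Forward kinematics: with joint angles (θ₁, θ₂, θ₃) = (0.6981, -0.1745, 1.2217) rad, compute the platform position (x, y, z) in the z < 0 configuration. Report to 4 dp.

(-0.0153, 0.1474, -0.4139)

arm 1 at φ=0.0°: ρ1 = 0.2266;  O1 = (0.2266, 0.0000, -0.0643)
O2 = (0.2485·cos120.0°, 0.2485·sin120.0°, 0.0174) = (-0.1242, 0.2152, 0.0174)
O3 = (0.1842·cos240.0°, 0.1842·sin240.0°, -0.0940) = (-0.0921, -0.1595, -0.0940)
eliminate P² terms by subtracting sphere 1 from 2 and 3
plane₁₂: -0.7017x+0.4304y+0.1633z = 0.0066
det = 0.4982;  x = 0.0068+0.0533z,  y = 0.0263+-0.2925z
quadratic in z: (1.0884)z²+(0.0897)z+(-0.1494)=0, √Δ=0.8114 → z ∈ {-0.4139, 0.3315}; z = -0.4139 (taking z<0)
x = -0.0153, y = 0.1474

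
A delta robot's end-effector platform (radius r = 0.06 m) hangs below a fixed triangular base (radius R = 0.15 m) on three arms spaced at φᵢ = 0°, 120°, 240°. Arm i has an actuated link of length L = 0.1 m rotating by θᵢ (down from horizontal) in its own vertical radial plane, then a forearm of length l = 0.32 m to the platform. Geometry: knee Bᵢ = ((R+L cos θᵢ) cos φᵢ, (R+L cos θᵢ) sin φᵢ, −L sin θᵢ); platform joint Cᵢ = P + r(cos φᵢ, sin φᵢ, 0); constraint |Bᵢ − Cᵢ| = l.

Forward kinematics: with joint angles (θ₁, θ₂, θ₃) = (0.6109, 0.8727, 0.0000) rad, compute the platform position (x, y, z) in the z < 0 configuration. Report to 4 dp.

centre 1 = (0.1719·cos0.0°, 0.1719·sin0.0°, -0.0574) = (0.1719, 0.0000, -0.0574)
arm 2 at φ=120.0°: (R−r)+L cos θ2 = 0.1543;  centre 2 = (-0.0771, 0.1336, -0.0766)
φ3=240.0°: virtual centre (-0.0950, -0.1645, 0.0000), radius l
|centre ₂|²−|centre ₁|² = -0.0032;  |centre ₃|²−|centre ₁|² = 0.0033
linear system: -0.4981x+0.2672y = -0.0032−-0.0385z; -0.5338x+-0.3291y = 0.0033−0.1147z
Cramer: x(z) = 0.0006+0.0587z;  y(z) = -0.0108+0.2534z
quadratic in z: (1.0677)z²+(0.0891)z+(-0.0696)=0, √Δ=0.5526 → z ∈ {-0.3005, 0.2170}; z = -0.3005 (taking z<0)
x = -0.0171, y = -0.0870

(-0.0171, -0.0870, -0.3005)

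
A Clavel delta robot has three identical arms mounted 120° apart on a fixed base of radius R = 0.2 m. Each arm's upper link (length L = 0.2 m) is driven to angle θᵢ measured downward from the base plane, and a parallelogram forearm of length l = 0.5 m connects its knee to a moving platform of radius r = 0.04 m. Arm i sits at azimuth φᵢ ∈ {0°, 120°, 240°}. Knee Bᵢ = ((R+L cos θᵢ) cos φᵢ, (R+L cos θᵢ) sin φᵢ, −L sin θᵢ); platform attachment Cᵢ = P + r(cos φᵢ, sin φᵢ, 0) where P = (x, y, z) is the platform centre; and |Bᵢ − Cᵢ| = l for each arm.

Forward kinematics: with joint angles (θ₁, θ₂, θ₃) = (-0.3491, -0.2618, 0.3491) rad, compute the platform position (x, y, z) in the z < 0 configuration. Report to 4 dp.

(0.0472, 0.0660, -0.3256)

arm 1 at φ=0.0°: ρ1 = 0.3479;  O1 = (0.3479, 0.0000, 0.0684)
φ2=120.0°: virtual centre (-0.1766, 0.3059, 0.0518), radius l
φ3=240.0°: virtual centre (-0.1740, -0.3013, -0.0684), radius l
|O₂|²−|O₁|² = 0.0017;  |O₃|²−|O₁|² = 0.0000
plane₁₂: -1.0491x+0.6117y+-0.0333z = 0.0017
det = 1.2707;  x = -0.0008+-0.1475z,  y = 0.0014+-0.1986z
quadratic in z: (1.0612)z²+(-0.0345)z+(-0.1237)=0, √Δ=0.7255 → z ∈ {-0.3256, 0.3581}; z = -0.3256 (taking z<0)
x = 0.0472, y = 0.0660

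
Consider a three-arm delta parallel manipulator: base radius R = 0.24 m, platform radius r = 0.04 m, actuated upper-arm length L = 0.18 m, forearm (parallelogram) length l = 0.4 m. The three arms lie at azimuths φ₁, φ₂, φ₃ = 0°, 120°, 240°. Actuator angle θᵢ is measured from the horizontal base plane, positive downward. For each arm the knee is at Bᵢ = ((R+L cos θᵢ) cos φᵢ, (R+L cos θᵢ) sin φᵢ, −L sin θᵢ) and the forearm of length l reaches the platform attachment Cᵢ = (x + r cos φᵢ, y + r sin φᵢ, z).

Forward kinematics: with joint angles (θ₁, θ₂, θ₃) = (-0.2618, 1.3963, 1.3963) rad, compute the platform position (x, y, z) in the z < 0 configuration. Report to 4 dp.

(0.2022, 0.0000, -0.3147)

arm 1 at φ=0.0°: e+L cos θ1 = 0.3739;  centre 1 = (0.3739, 0.0000, 0.0466)
φ2=120.0°: virtual centre (-0.1156, 0.2003, -0.1773), radius l
φ3=240.0°: virtual centre (-0.1156, -0.2003, -0.1773), radius l
|centre ₂|²−|centre ₁|² = -0.0570;  |centre ₃|²−|centre ₁|² = -0.0570
plane₁₂: -0.9790x+0.4005y+-0.4477z = -0.0570
det = 0.7842;  x = 0.0583+-0.4573z,  y = 0.0000+0.0000z
into |P−centre ₁|² = l²: 1.2091z² + 0.1955z + -0.0582 = 0;  Δ = 0.3198;  z = -0.3147 or 0.1530 → z<0 root = -0.3147
x = 0.2022, y = 0.0000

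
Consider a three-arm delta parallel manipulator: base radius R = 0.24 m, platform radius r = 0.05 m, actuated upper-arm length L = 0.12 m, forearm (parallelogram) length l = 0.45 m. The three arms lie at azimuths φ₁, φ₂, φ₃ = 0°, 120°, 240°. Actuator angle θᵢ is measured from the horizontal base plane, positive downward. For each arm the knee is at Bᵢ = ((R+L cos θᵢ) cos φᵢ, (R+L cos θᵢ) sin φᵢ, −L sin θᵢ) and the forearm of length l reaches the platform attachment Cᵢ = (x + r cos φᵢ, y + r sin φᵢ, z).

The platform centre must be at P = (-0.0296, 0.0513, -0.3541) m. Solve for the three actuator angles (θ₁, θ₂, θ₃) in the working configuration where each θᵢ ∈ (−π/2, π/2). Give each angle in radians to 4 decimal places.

φ1=0.0° → target in arm frame (-0.0296, 0.0513)
  A cos θ + B sin θ = C:  0.2196·cos θ + -0.3541·sin θ = 0.0494
  √(A²+B²)=0.4167;  θ1 = -1.0157+1.4519 ≈ 0.4363
arm 2 (φ=120.0°): x'=0.0592, y'=0.0000
  e−x'=0.1308;  (l²−L²−(e−x')²−y'²−z²)/2L = 0.1900
  √(A²+B²)=0.3775;  θ2 = -1.2170+1.0432 ≈ -0.1738
arm 3 (φ=240.0°): x'=-0.0296, y'=-0.0513
  e−x'=0.2196;  (l²−L²−(e−x')²−y'²−z²)/2L = 0.0494
  √(A²+B²)=0.4167;  θ3 = -1.0156+1.4521 ≈ 0.4364

θ₁ = 0.4363, θ₂ = -0.1738, θ₃ = 0.4364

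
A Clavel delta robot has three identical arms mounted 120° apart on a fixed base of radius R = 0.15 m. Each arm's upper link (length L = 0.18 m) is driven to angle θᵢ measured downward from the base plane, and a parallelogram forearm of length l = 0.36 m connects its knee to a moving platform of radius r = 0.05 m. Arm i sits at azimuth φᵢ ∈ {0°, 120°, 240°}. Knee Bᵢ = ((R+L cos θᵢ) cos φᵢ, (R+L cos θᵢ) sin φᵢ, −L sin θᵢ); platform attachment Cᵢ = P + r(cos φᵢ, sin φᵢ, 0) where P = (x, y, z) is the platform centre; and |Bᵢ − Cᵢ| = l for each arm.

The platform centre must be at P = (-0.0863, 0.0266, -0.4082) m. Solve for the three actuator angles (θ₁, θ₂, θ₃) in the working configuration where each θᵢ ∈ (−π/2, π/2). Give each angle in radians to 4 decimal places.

θ₁ = 1.1345, θ₂ = 0.6111, θ₃ = 0.7853

φ1=0.0° → target in arm frame (-0.0863, 0.0266)
  A=0.1863, B=-0.4082, C=(l²−L²−A²−y'²−z²)/(2L)=-0.2912
  γ=atan2(-0.4082,0.1863)=-1.1426;  ψ=arccos(-0.6490)=2.2771;  θ1=γ+ψ≈1.1345
φ2=120.0° → target in arm frame (0.0662, 0.0614)
  e−x'=0.0338;  (l²−L²−(e−x')²−y'²−z²)/2L = -0.2065
  θ2 = atan2(B,A) + arccos(C/0.4096) = 0.6111
rotate P by −φ3: (0.0201, -0.0880, -0.4082)
  A cos θ + B sin θ = C:  0.0799·cos θ + -0.4082·sin θ = -0.2321
  θ3 = atan2(B,A) + arccos(C/0.4159) = 0.7853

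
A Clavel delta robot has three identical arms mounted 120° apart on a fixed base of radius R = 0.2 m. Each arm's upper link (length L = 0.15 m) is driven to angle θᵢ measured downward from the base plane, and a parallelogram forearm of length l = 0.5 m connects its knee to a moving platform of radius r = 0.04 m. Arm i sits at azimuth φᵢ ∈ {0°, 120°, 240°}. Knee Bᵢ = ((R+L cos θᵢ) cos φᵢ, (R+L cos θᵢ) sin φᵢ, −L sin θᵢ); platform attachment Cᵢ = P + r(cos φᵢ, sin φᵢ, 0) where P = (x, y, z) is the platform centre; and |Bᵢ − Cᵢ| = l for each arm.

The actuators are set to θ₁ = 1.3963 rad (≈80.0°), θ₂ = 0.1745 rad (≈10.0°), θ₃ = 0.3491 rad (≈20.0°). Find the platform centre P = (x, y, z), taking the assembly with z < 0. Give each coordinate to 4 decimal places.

(-0.2040, 0.0228, -0.4597)

arm 1 at φ=0.0°: ρ1 = 0.1860;  S1 = (0.1860, 0.0000, -0.1477)
S2 = (0.3077·cos120.0°, 0.3077·sin120.0°, -0.0260) = (-0.1539, 0.2665, -0.0260)
φ3=240.0°: virtual centre (-0.1505, -0.2606, -0.0513), radius l
subtract pairs → two planes through P
plane₁₂: -0.6798x+0.5330y+0.2434z = 0.0389
det = 0.7131;  x = -0.0559+0.3220z,  y = 0.0017+-0.0459z
sphere 1 gives Az²+Bz+C=0 with A=1.1058, B=0.1394, C=-0.1696;  B²−4AC=0.7697;  roots -0.4597, 0.3336;  negative root z = -0.4597
x = -0.2040, y = 0.0228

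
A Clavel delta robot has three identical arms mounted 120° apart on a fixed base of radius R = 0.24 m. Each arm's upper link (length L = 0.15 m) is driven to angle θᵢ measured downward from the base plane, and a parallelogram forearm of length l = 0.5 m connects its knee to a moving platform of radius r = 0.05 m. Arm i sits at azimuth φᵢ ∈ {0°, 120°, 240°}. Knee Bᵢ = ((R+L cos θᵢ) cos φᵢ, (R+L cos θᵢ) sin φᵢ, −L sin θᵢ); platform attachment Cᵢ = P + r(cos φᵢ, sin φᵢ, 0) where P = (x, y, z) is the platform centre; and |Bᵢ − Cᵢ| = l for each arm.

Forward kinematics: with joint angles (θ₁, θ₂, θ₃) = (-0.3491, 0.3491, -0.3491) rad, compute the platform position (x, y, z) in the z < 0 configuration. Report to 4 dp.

(0.0359, -0.0622, -0.3475)

centre 1 = (0.3310·cos0.0°, 0.3310·sin0.0°, 0.0513) = (0.3310, 0.0000, 0.0513)
arm 2 at φ=120.0°: (R−r)+L cos θ2 = 0.3310;  centre 2 = (-0.1655, 0.2866, -0.0513)
φ3=240.0°: virtual centre (-0.1655, -0.2866, 0.0513), radius l
eliminate P² terms by subtracting sphere 1 from 2 and 3
plane₁₂: -0.9929x+0.5732y+-0.2052z = 0.0000
det = 1.1383;  x = 0.0000+-0.1034z,  y = 0.0000+0.1790z
sphere 1 gives Az²+Bz+C=0 with A=1.0427, B=-0.0342, C=-0.1378;  B²−4AC=0.5761;  roots -0.3475, 0.3804;  negative root z = -0.3475
x = 0.0359, y = -0.0622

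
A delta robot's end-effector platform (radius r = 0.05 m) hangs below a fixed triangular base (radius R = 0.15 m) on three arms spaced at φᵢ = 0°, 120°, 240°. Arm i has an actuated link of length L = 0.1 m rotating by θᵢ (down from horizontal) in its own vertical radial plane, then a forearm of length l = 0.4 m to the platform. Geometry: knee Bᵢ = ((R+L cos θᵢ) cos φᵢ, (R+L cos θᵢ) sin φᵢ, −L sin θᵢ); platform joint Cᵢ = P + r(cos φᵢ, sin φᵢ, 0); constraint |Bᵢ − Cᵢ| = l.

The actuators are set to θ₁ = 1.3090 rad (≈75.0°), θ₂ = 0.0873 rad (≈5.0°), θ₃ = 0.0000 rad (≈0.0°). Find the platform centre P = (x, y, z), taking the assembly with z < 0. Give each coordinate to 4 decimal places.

S1 = (0.1259·cos0.0°, 0.1259·sin0.0°, -0.0966) = (0.1259, 0.0000, -0.0966)
φ2=120.0°: virtual centre (-0.0998, 0.1729, -0.0087), radius l
arm 3 at φ=240.0°: (R−r)+L cos θ3 = 0.2000;  S3 = (-0.1000, -0.1732, 0.0000)
subtract pairs → two planes through P
plane₁₂: -0.4514x+0.3458y+0.1757z = 0.0147
Cramer: x(z) = -0.0327+0.4085z;  y(z) = -0.0001+0.0250z
sphere 1 gives Az²+Bz+C=0 with A=1.1675, B=0.0636, C=-0.1255;  B²−4AC=0.5902;  roots -0.3562, 0.3018;  negative root z = -0.3562
x = -0.1783, y = -0.0090

(-0.1783, -0.0090, -0.3562)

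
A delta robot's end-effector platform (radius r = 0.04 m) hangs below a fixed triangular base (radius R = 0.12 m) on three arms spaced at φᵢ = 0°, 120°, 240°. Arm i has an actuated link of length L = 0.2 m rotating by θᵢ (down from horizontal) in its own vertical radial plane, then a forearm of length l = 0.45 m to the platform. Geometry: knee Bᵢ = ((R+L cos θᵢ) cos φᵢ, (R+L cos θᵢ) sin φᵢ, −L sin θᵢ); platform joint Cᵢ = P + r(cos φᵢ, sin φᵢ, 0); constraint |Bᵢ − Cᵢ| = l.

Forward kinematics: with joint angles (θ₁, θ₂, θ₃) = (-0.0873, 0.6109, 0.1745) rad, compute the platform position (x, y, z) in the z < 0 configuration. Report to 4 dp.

S1 = (0.2792·cos0.0°, 0.2792·sin0.0°, 0.0174) = (0.2792, 0.0000, 0.0174)
arm 2 at φ=120.0°: (R−r)+L cos θ2 = 0.2438;  S2 = (-0.1219, 0.2112, -0.1147)
S3 = (0.2770·cos240.0°, 0.2770·sin240.0°, -0.0347) = (-0.1385, -0.2399, -0.0347)
eliminate P² terms by subtracting sphere 1 from 2 and 3
linear system: -0.8023x+0.4223y = -0.0057−-0.2643z; -0.8354x+-0.4797y = -0.0004−-0.1043z
Cramer: x(z) = 0.0039-0.2316z;  y(z) = -0.0060+0.1859z
sphere 1 gives Az²+Bz+C=0 with A=1.0882, B=0.0904, C=-0.1263;  B²−4AC=0.5581;  roots -0.3848, 0.3017;  negative root z = -0.3848
x = 0.0930, y = -0.0776

(0.0930, -0.0776, -0.3848)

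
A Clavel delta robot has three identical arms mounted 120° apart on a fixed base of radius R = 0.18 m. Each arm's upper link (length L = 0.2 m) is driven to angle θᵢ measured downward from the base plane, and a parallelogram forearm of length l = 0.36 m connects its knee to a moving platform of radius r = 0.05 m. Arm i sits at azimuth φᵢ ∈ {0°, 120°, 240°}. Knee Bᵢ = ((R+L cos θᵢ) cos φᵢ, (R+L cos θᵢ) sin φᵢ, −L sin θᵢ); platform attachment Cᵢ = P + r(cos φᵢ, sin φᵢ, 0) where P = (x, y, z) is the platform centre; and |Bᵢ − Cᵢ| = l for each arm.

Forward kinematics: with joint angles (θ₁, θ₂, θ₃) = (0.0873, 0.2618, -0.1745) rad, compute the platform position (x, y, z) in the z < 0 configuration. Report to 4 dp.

(-0.0017, -0.0250, -0.1570)

O1 = (0.3292·cos0.0°, 0.3292·sin0.0°, -0.0174) = (0.3292, 0.0000, -0.0174)
φ2=120.0°: virtual centre (-0.1616, 0.2799, -0.0518), radius l
arm 3 at φ=240.0°: e+L cos θ3 = 0.3270;  O3 = (-0.1635, -0.2832, 0.0347)
eliminate P² terms by subtracting sphere 1 from 2 and 3
plane₁₂: -0.9817x+0.5598y+-0.0687z = -0.0016
det = 1.1076;  x = 0.0011+0.0176z,  y = -0.0009+0.1535z
into |P−O₁|² = l²: 1.0239z² + 0.0230z + -0.0216 = 0;  Δ = 0.0891;  z = -0.1570 or 0.1345 → z<0 root = -0.1570
x = -0.0017, y = -0.0250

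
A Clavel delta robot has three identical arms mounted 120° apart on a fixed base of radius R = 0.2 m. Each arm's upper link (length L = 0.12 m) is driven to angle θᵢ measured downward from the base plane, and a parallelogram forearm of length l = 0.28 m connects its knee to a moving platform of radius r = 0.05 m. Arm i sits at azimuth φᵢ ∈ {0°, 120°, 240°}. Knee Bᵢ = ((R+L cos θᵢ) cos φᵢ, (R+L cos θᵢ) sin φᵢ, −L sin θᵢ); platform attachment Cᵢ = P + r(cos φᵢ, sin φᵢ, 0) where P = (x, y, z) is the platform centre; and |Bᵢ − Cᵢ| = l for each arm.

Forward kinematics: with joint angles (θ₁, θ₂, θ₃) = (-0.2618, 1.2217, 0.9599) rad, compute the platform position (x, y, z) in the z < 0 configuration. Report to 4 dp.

(0.0962, -0.0233, -0.1904)

arm 1 at φ=0.0°: ρ1 = 0.2659;  S1 = (0.2659, 0.0000, 0.0311)
S2 = (0.1910·cos120.0°, 0.1910·sin120.0°, -0.1128) = (-0.0955, 0.1655, -0.1128)
φ3=240.0°: virtual centre (-0.1094, -0.1895, -0.0983), radius l
eliminate P² terms by subtracting sphere 1 from 2 and 3
[-0.7229 0.3309 -0.2876]·P = -0.0225;  [-0.7507 -0.3790 -0.2587]·P = -0.0141
Cramer: x(z) = 0.0252-0.3726z;  y(z) = -0.0127+0.0553z
quadratic in z: (1.1419)z²+(0.1158)z+(-0.0194)=0, √Δ=0.3191 → z ∈ {-0.1904, 0.0890}; z = -0.1904 (taking z<0)
x = 0.0962, y = -0.0233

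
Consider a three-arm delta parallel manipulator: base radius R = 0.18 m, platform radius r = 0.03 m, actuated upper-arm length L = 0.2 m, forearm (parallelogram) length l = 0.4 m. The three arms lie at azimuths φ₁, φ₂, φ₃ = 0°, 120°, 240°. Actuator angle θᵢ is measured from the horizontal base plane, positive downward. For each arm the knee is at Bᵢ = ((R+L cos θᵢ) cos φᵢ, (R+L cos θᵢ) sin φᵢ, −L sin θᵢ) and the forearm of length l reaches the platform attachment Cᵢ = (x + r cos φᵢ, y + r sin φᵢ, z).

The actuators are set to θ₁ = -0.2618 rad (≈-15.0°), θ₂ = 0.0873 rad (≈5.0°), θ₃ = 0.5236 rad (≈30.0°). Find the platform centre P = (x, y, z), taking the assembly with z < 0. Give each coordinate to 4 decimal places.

arm 1 at φ=0.0°: e+L cos θ1 = 0.3432;  S1 = (0.3432, 0.0000, 0.0518)
S2 = (0.3492·cos120.0°, 0.3492·sin120.0°, -0.0174) = (-0.1746, 0.3024, -0.0174)
S3 = (0.3232·cos240.0°, 0.3232·sin240.0°, -0.1000) = (-0.1616, -0.2799, -0.1000)
eliminate P² terms by subtracting sphere 1 from 2 and 3
linear system: -1.0356x+0.6049y = 0.0018−-0.1384z; -1.0096x+-0.5598y = -0.0060−-0.3035z
det = 1.1904;  x = 0.0022+-0.2193z,  y = 0.0068+-0.1467z
into |P−S₁|² = l²: 1.0696z² + 0.0441z + -0.0410 = 0;  Δ = 0.1774;  z = -0.2175 or 0.1763 → z<0 root = -0.2175
x = 0.0499, y = 0.0387

(0.0499, 0.0387, -0.2175)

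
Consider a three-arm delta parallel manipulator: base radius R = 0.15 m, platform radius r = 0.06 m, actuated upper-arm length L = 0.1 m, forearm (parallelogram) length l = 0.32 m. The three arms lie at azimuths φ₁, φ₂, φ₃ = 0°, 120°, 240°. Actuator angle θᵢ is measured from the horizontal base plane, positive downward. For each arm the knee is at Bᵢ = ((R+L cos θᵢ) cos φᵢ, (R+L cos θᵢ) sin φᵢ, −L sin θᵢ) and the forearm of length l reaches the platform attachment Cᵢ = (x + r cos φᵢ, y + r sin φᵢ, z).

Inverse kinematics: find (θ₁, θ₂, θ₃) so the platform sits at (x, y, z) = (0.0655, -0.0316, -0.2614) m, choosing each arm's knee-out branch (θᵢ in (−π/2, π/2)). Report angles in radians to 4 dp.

θ₁ = -0.3488, θ₂ = 0.5236, θ₃ = 0.1745

φ1=0.0° → target in arm frame (0.0655, -0.0316)
  A=0.0245, B=-0.2614, C=(l²−L²−A²−y'²−z²)/(2L)=0.1124
  √(A²+B²)=0.2625;  θ1 = -1.4773+1.1286 ≈ -0.3488
φ2=120.0° → target in arm frame (-0.0601, -0.0409)
  A cos θ + B sin θ = C:  0.1501·cos θ + -0.2614·sin θ = -0.0007
  θ2 = atan2(B,A) + arccos(C/0.3014) = 0.5236
φ3=240.0° → target in arm frame (-0.0054, 0.0725)
  A cos θ + B sin θ = C:  0.0954·cos θ + -0.2614·sin θ = 0.0486
  γ=atan2(-0.2614,0.0954)=-1.2209;  ψ=arccos(0.1745)=1.3954;  θ3=γ+ψ≈0.1745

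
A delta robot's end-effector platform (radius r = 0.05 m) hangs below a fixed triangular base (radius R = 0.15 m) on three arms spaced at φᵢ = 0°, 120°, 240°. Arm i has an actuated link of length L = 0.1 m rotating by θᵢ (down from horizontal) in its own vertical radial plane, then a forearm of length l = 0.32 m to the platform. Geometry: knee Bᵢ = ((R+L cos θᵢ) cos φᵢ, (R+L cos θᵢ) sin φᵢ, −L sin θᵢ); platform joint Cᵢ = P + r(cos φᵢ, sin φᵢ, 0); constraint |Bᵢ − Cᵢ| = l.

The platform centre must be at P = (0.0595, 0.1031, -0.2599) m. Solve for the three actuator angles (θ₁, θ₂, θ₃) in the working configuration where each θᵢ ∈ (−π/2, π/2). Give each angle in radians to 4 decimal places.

φ1=0.0° → target in arm frame (0.0595, 0.1031)
  e−x'=0.0405;  (l²−L²−(e−x')²−y'²−z²)/2L = 0.0629
  θ1 = atan2(B,A) + arccos(C/0.2630) = -0.0869
rotate P by −φ2: (0.0595, -0.1031, -0.2599)
  e−x'=0.0405;  (l²−L²−(e−x')²−y'²−z²)/2L = 0.0629
  θ2 = atan2(B,A) + arccos(C/0.2630) = -0.0872
rotate P by −φ3: (-0.1190, 0.0000, -0.2599)
  A cos θ + B sin θ = C:  0.2190·cos θ + -0.2599·sin θ = -0.1156
  θ3 = atan2(B,A) + arccos(C/0.3399) = 1.0474

θ₁ = -0.0869, θ₂ = -0.0872, θ₃ = 1.0474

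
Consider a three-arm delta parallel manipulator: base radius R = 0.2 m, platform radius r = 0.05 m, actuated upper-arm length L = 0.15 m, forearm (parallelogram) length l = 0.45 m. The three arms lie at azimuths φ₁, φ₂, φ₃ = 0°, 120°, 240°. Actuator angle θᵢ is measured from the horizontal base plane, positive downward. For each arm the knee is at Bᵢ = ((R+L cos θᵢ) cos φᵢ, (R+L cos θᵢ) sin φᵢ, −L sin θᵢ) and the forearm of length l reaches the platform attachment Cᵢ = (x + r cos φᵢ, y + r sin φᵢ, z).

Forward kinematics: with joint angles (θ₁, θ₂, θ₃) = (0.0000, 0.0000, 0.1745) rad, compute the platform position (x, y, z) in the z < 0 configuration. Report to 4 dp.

arm 1 at φ=0.0°: (R−r)+L cos θ1 = 0.3000;  centre 1 = (0.3000, 0.0000, 0.0000)
arm 2 at φ=120.0°: (R−r)+L cos θ2 = 0.3000;  centre 2 = (-0.1500, 0.2598, 0.0000)
φ3=240.0°: virtual centre (-0.1489, -0.2578, -0.0260), radius l
|centre ₂|²−|centre ₁|² = 0.0000;  |centre ₃|²−|centre ₁|² = -0.0007
plane₁₂: -0.9000x+0.5196y+0.0000z = 0.0000
det = 0.9306;  x = 0.0004+-0.0291z,  y = 0.0007+-0.0504z
into |P−centre ₁|² = l²: 1.0034z² + 0.0174z + -0.1127 = 0;  Δ = 0.4527;  z = -0.3439 or 0.3266 → z<0 root = -0.3439
x = 0.0104, y = 0.0180

(0.0104, 0.0180, -0.3439)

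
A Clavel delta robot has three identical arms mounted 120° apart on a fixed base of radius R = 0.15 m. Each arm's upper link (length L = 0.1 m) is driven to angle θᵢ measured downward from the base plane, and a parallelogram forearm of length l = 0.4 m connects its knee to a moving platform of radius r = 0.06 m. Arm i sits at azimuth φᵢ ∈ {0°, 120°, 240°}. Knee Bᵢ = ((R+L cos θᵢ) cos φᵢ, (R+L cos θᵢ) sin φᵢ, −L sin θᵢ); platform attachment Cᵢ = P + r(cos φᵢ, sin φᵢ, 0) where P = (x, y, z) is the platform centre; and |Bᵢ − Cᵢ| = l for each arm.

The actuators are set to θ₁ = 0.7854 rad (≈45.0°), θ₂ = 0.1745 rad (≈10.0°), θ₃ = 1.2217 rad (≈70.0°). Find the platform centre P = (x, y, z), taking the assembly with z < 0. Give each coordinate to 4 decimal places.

(-0.0082, 0.1355, -0.4070)

arm 1 at φ=0.0°: e+L cos θ1 = 0.1607;  centre 1 = (0.1607, 0.0000, -0.0707)
φ2=120.0°: virtual centre (-0.0942, 0.1632, -0.0174), radius l
centre 3 = (0.1242·cos240.0°, 0.1242·sin240.0°, -0.0940) = (-0.0621, -0.1076, -0.0940)
|centre ₂|²−|centre ₁|² = 0.0050;  |centre ₃|²−|centre ₁|² = -0.0066
[-0.5099 0.3265 0.1067]·P = 0.0050;  [-0.4456 -0.2151 -0.0465]·P = -0.0066
det = 0.2552;  x = 0.0042+0.0304z,  y = 0.0219+-0.2793z
sphere 1 gives Az²+Bz+C=0 with A=1.0789, B=0.1197, C=-0.1300;  B²−4AC=0.5755;  roots -0.4070, 0.2961;  negative root z = -0.4070
x = -0.0082, y = 0.1355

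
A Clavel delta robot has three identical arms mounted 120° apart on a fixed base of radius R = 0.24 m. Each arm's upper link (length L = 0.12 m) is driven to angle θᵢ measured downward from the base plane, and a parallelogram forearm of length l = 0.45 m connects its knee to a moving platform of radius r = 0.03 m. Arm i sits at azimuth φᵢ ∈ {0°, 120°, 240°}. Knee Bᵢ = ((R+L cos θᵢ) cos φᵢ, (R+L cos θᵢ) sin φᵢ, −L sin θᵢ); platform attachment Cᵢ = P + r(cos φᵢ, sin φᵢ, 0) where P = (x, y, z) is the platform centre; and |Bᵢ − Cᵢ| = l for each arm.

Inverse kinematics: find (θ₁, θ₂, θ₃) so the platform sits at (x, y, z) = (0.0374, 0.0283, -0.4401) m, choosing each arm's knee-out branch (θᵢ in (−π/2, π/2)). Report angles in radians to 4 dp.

rotate P by −φ1: (0.0374, 0.0283, -0.4401)
  e−x'=0.1726;  (l²−L²−(e−x')²−y'²−z²)/2L = -0.1507
  √(A²+B²)=0.4727;  θ1 = -1.1970+1.8953 ≈ 0.6983
arm 2 (φ=120.0°): x'=0.0058, y'=-0.0465
  e−x'=0.2042;  (l²−L²−(e−x')²−y'²−z²)/2L = -0.2060
  θ2 = atan2(B,A) + arccos(C/0.4852) = 0.8730
arm 3 (φ=240.0°): x'=-0.0432, y'=0.0182
  A=0.2532, B=-0.4401, C=(l²−L²−A²−y'²−z²)/(2L)=-0.2918
  √(A²+B²)=0.5077;  θ3 = -1.0487+2.1831 ≈ 1.1344

θ₁ = 0.6983, θ₂ = 0.8730, θ₃ = 1.1344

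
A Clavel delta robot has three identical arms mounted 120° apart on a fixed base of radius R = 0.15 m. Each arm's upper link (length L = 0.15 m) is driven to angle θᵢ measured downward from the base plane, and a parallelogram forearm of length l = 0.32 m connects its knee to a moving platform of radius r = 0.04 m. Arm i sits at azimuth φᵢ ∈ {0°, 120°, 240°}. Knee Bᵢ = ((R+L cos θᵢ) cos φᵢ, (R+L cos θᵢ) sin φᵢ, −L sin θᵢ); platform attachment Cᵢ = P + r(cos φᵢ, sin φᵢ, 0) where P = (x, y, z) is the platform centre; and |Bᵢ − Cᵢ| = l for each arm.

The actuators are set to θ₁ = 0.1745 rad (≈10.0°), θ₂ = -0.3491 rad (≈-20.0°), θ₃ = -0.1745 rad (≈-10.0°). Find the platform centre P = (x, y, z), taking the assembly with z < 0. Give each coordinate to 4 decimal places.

(-0.0277, 0.0083, -0.1704)

arm 1 at φ=0.0°: ρ1 = 0.2577;  centre 1 = (0.2577, 0.0000, -0.0260)
φ2=120.0°: virtual centre (-0.1255, 0.2173, 0.0513), radius l
centre 3 = (0.2577·cos240.0°, 0.2577·sin240.0°, 0.0260) = (-0.1289, -0.2232, 0.0260)
subtract pairs → two planes through P
linear system: -0.7664x+0.4347y = -0.0015−0.1547z; -0.7732x+-0.4464y = 0.0000−0.1042z
Cramer: x(z) = 0.0010+0.1686z;  y(z) = -0.0017-0.0586z
quadratic in z: (1.0319)z²+(-0.0343)z+(-0.0358)=0, √Δ=0.3859 → z ∈ {-0.1704, 0.2036}; z = -0.1704 (taking z<0)
x = -0.0277, y = 0.0083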